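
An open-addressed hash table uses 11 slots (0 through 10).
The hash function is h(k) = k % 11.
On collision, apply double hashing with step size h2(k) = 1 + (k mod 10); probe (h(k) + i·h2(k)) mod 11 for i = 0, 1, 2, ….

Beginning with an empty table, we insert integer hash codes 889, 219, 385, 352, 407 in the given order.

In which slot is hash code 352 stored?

3

889 hashes to 9; slot 9 is free → place at 9.
219 hashes to 10; slot 10 is free → place at 10.
385 hashes to 0; slot 0 is free → place at 0.
352 hashes to 0, h2=3; 0 taken → place at 3.
407 hashes to 0, h2=8; 0 taken → place at 8.
Table: [385, _, _, 352, _, _, _, _, 407, 889, 219]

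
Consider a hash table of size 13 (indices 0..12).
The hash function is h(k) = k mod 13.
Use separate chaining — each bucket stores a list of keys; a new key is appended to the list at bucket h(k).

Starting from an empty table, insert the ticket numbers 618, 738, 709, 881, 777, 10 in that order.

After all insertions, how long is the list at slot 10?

618 -> bucket 7
738 -> bucket 10
709 -> bucket 7 (collision)
881 -> bucket 10 (collision)
777 -> bucket 10 (collision)
10 -> bucket 10 (collision)
Final buckets:
0: .
1: .
2: .
3: .
4: .
5: .
6: .
7: 618 -> 709
8: .
9: .
10: 738 -> 881 -> 777 -> 10
11: .
12: .

4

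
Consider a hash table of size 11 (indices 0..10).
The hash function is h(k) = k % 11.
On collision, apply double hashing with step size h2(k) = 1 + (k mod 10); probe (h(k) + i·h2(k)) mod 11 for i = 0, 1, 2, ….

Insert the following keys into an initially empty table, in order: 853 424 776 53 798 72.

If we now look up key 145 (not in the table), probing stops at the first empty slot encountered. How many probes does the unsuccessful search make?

2

853: h=6 -> slot 6
424: h=6, h2=5, probe 6,0 -> slot 0
776: h=6, h2=7, probe 6,2 -> slot 2
53: h=9 -> slot 9
798: h=6, h2=9, probe 6,4 -> slot 4
72: h=6, h2=3, probe 6,9,1 -> slot 1
Table: [424, 72, 776, ∅, 798, ∅, 853, ∅, ∅, 53, ∅]
Lookup 145: h=2, h2=6, probe 2,8 → slot 8 empty, not found.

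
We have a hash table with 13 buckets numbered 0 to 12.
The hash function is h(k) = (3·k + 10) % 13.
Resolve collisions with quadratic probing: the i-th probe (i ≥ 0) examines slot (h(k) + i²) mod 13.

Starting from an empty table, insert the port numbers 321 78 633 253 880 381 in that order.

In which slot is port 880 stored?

321: h=11 => slot 11
78: h=10 => slot 10
633: h=11, probe 11,12 => slot 12
253: h=2 => slot 2
880: h=11, probe 11,12,2,7 => slot 7
381: h=9 => slot 9
Table: [—, —, 253, —, —, —, —, 880, —, 381, 78, 321, 633]

7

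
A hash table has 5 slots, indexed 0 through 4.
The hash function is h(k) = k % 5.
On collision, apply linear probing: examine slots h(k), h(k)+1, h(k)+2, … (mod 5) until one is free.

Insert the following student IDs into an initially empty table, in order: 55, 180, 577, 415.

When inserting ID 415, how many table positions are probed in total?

4

55 hashes to 0; slot 0 is free → place at 0.
180 hashes to 0; 0 taken → place at 1.
577 hashes to 2; slot 2 is free → place at 2.
415 hashes to 0; 0,1,2 taken → place at 3.
Table: [55, 180, 577, 415, .]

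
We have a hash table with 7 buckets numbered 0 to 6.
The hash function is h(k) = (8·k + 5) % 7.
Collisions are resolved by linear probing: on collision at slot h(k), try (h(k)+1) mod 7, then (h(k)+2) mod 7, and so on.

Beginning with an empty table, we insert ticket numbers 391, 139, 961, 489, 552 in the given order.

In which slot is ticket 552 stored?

1

Insert 391: h=4, slot 4 empty -> index 4.
Insert 139: h=4, slot 4 occupied -> index 5.
Insert 961: h=0, slot 0 empty -> index 0.
Insert 489: h=4, slots 4,5 occupied -> index 6.
Insert 552: h=4, slots 4,5,6,0 occupied -> index 1.
Table: [961, 552, ., ., 391, 139, 489]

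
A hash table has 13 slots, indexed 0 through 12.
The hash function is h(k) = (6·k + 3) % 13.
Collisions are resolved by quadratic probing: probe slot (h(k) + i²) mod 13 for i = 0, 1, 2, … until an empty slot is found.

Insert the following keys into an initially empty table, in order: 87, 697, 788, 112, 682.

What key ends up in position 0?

788

Insert 87: h=5, slot 5 empty → index 5.
Insert 697: h=12, slot 12 empty → index 12.
Insert 788: h=12, slot 12 occupied → index 0.
Insert 112: h=12, slots 12,0 occupied → index 3.
Insert 682: h=0, slot 0 occupied → index 1.
Table: [788, 682, ∅, 112, ∅, 87, ∅, ∅, ∅, ∅, ∅, ∅, 697]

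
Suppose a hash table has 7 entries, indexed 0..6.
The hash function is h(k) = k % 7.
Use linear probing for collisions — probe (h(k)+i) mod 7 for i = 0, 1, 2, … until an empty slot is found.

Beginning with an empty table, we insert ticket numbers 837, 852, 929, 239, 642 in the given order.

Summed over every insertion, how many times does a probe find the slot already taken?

Insert 837: h=4, slot 4 empty => index 4.
Insert 852: h=5, slot 5 empty => index 5.
Insert 929: h=5, slot 5 occupied => index 6.
Insert 239: h=1, slot 1 empty => index 1.
Insert 642: h=5, slots 5,6 occupied => index 0.
Table: [642, 239, _, _, 837, 852, 929]

3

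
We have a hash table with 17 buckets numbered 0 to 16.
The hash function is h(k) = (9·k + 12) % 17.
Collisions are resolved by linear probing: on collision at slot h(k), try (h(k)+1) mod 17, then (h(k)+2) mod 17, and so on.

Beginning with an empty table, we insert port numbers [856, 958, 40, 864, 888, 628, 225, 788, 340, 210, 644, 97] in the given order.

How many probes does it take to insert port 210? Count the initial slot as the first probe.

856: h=15 → slot 15
958: h=15, probe 15,16 → slot 16
40: h=15, probe 15,16,0 → slot 0
864: h=2 → slot 2
888: h=14 → slot 14
628: h=3 → slot 3
225: h=14, probe 14,15,16,0,1 → slot 1
788: h=15, probe 15,16,0,1,2,3,4 → slot 4
340: h=12 → slot 12
210: h=15, probe 15,16,0,1,2,3,4,5 → slot 5
644: h=11 → slot 11
97: h=1, probe 1,2,3,4,5,6 → slot 6
Table: [40, 225, 864, 628, 788, 210, 97, ., ., ., ., 644, 340, ., 888, 856, 958]

8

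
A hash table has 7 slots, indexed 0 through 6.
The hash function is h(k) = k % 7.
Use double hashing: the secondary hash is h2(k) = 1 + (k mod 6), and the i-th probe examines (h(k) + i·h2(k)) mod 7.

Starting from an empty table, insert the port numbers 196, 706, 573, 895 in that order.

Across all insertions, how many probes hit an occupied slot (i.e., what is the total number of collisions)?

196: h=0 → slot 0
706: h=6 → slot 6
573: h=6, h2=4, probe 6,3 → slot 3
895: h=6, h2=2, probe 6,1 → slot 1
Table: [196, 895, —, 573, —, —, 706]

2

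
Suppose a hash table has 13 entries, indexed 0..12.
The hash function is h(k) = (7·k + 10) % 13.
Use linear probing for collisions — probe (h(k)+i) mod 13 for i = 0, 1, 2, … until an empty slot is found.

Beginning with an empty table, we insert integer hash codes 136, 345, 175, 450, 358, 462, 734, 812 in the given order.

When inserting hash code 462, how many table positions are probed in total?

136 hashes to 0; slot 0 is free -> place at 0.
345 hashes to 7; slot 7 is free -> place at 7.
175 hashes to 0; 0 taken -> place at 1.
450 hashes to 1; 1 taken -> place at 2.
358 hashes to 7; 7 taken -> place at 8.
462 hashes to 7; 7,8 taken -> place at 9.
734 hashes to 0; 0,1,2 taken -> place at 3.
812 hashes to 0; 0,1,2,3 taken -> place at 4.
Table: [136, 175, 450, 734, 812, ∅, ∅, 345, 358, 462, ∅, ∅, ∅]

3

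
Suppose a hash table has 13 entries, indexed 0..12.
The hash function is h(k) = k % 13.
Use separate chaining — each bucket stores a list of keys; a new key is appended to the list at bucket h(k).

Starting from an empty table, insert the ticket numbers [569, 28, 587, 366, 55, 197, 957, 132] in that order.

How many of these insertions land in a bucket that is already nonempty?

Insert 569: h=10, bucket 10 empty → new chain.
Insert 28: h=2, bucket 2 empty → new chain.
Insert 587: h=2, bucket 2 nonempty → append to chain.
Insert 366: h=2, bucket 2 nonempty → append to chain.
Insert 55: h=3, bucket 3 empty → new chain.
Insert 197: h=2, bucket 2 nonempty → append to chain.
Insert 957: h=8, bucket 8 empty → new chain.
Insert 132: h=2, bucket 2 nonempty → append to chain.
Final buckets:
0: ∅
1: ∅
2: 28 -> 587 -> 366 -> 197 -> 132
3: 55
4: ∅
5: ∅
6: ∅
7: ∅
8: 957
9: ∅
10: 569
11: ∅
12: ∅

4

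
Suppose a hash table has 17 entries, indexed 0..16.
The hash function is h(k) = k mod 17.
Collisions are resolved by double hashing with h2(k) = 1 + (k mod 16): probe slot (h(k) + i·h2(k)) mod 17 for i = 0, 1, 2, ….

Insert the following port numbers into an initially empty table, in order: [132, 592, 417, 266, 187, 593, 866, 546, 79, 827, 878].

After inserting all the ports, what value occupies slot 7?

Insert 132: h=13, slot 13 empty → index 13.
Insert 592: h=14, slot 14 empty → index 14.
Insert 417: h=9, slot 9 empty → index 9.
Insert 266: h=11, slot 11 empty → index 11.
Insert 187: h=0, slot 0 empty → index 0.
Insert 593: h=15, slot 15 empty → index 15.
Insert 866: h=16, slot 16 empty → index 16.
Insert 546: h=2, slot 2 empty → index 2.
Insert 79: h=11, h2=16, slot 11 occupied → index 10.
Insert 827: h=11, h2=12, slot 11 occupied → index 6.
Insert 878: h=11, h2=15, slots 11,9 occupied → index 7.
Table: [187, ∅, 546, ∅, ∅, ∅, 827, 878, ∅, 417, 79, 266, ∅, 132, 592, 593, 866]

878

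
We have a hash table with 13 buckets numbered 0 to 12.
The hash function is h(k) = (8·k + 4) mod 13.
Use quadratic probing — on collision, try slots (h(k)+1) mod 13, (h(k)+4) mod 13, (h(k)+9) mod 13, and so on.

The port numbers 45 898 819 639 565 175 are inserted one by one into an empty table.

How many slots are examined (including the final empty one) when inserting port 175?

45: h=0 -> slot 0
898: h=12 -> slot 12
819: h=4 -> slot 4
639: h=7 -> slot 7
565: h=0, probe 0,1 -> slot 1
175: h=0, probe 0,1,4,9 -> slot 9
Table: [45, 565, ., ., 819, ., ., 639, ., 175, ., ., 898]

4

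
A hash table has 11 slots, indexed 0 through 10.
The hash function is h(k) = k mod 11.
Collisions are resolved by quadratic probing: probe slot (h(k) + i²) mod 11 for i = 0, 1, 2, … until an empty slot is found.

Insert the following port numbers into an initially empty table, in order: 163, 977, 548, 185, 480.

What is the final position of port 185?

7

Insert 163: h=9, slot 9 empty → index 9.
Insert 977: h=9, slot 9 occupied → index 10.
Insert 548: h=9, slots 9,10 occupied → index 2.
Insert 185: h=9, slots 9,10,2 occupied → index 7.
Insert 480: h=7, slot 7 occupied → index 8.
Table: [_, _, 548, _, _, _, _, 185, 480, 163, 977]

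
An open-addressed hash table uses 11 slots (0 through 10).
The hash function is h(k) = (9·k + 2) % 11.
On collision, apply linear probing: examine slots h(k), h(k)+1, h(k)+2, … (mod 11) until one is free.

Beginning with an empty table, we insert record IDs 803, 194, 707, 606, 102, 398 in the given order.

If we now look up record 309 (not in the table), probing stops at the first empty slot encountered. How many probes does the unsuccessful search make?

2

803 hashes to 2; slot 2 is free -> place at 2.
194 hashes to 10; slot 10 is free -> place at 10.
707 hashes to 7; slot 7 is free -> place at 7.
606 hashes to 0; slot 0 is free -> place at 0.
102 hashes to 7; 7 taken -> place at 8.
398 hashes to 9; slot 9 is free -> place at 9.
Table: [606, ., 803, ., ., ., ., 707, 102, 398, 194]
Lookup 309: h=0, probe 0,1 → slot 1 empty, not found.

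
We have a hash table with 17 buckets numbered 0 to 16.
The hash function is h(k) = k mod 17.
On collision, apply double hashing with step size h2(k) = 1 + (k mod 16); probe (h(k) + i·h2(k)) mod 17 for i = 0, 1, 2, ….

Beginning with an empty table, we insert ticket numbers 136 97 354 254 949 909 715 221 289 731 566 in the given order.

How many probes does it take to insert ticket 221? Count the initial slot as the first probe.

3

Insert 136: h=0, slot 0 empty -> index 0.
Insert 97: h=12, slot 12 empty -> index 12.
Insert 354: h=14, slot 14 empty -> index 14.
Insert 254: h=16, slot 16 empty -> index 16.
Insert 949: h=14, h2=6, slot 14 occupied -> index 3.
Insert 909: h=8, slot 8 empty -> index 8.
Insert 715: h=1, slot 1 empty -> index 1.
Insert 221: h=0, h2=14, slots 0,14 occupied -> index 11.
Insert 289: h=0, h2=2, slot 0 occupied -> index 2.
Insert 731: h=0, h2=12, slots 0,12 occupied -> index 7.
Insert 566: h=5, slot 5 empty -> index 5.
Table: [136, 715, 289, 949, ∅, 566, ∅, 731, 909, ∅, ∅, 221, 97, ∅, 354, ∅, 254]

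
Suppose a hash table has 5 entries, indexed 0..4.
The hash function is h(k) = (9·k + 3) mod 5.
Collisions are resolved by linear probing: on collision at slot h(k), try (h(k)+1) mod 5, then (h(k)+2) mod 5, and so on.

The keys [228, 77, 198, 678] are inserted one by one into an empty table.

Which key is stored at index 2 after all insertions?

228 hashes to 0; slot 0 is free -> place at 0.
77 hashes to 1; slot 1 is free -> place at 1.
198 hashes to 0; 0,1 taken -> place at 2.
678 hashes to 0; 0,1,2 taken -> place at 3.
Table: [228, 77, 198, 678, _]

198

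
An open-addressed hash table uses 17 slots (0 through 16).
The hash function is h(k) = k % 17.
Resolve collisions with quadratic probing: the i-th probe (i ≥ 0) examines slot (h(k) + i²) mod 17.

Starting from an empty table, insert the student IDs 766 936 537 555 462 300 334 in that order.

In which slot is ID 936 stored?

2

Insert 766: h=1, slot 1 empty -> index 1.
Insert 936: h=1, slot 1 occupied -> index 2.
Insert 537: h=10, slot 10 empty -> index 10.
Insert 555: h=11, slot 11 empty -> index 11.
Insert 462: h=3, slot 3 empty -> index 3.
Insert 300: h=11, slot 11 occupied -> index 12.
Insert 334: h=11, slots 11,12 occupied -> index 15.
Table: [_, 766, 936, 462, _, _, _, _, _, _, 537, 555, 300, _, _, 334, _]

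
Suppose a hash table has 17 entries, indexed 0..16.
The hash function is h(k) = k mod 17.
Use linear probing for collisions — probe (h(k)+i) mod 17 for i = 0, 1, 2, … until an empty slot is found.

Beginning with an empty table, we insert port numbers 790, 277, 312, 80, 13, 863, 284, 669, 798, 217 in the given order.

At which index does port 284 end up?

15

790: h=8 → slot 8
277: h=5 → slot 5
312: h=6 → slot 6
80: h=12 → slot 12
13: h=13 → slot 13
863: h=13, probe 13,14 → slot 14
284: h=12, probe 12,13,14,15 → slot 15
669: h=6, probe 6,7 → slot 7
798: h=16 → slot 16
217: h=13, probe 13,14,15,16,0 → slot 0
Table: [217, _, _, _, _, 277, 312, 669, 790, _, _, _, 80, 13, 863, 284, 798]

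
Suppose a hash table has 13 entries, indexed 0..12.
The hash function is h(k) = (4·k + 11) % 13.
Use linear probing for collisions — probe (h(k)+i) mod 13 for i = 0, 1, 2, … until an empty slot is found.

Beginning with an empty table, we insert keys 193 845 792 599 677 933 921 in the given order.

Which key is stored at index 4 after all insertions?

677

193: h=3 => slot 3
845: h=11 => slot 11
792: h=7 => slot 7
599: h=2 => slot 2
677: h=2, probe 2,3,4 => slot 4
933: h=12 => slot 12
921: h=3, probe 3,4,5 => slot 5
Table: [_, _, 599, 193, 677, 921, _, 792, _, _, _, 845, 933]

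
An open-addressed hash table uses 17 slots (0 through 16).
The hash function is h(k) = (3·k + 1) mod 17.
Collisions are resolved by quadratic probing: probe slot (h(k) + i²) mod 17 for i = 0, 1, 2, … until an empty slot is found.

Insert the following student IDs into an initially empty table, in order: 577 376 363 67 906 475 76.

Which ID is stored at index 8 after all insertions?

577 hashes to 15; slot 15 is free -> place at 15.
376 hashes to 7; slot 7 is free -> place at 7.
363 hashes to 2; slot 2 is free -> place at 2.
67 hashes to 15; 15 taken -> place at 16.
906 hashes to 16; 16 taken -> place at 0.
475 hashes to 15; 15,16,2,7 taken -> place at 14.
76 hashes to 8; slot 8 is free -> place at 8.
Table: [906, ., 363, ., ., ., ., 376, 76, ., ., ., ., ., 475, 577, 67]

76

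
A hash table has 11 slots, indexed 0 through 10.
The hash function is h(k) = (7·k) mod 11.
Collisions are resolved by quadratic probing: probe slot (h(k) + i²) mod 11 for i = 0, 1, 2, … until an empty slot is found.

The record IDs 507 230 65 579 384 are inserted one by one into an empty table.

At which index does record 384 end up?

8

507: h=7 -> slot 7
230: h=4 -> slot 4
65: h=4, probe 4,5 -> slot 5
579: h=5, probe 5,6 -> slot 6
384: h=4, probe 4,5,8 -> slot 8
Table: [-, -, -, -, 230, 65, 579, 507, 384, -, -]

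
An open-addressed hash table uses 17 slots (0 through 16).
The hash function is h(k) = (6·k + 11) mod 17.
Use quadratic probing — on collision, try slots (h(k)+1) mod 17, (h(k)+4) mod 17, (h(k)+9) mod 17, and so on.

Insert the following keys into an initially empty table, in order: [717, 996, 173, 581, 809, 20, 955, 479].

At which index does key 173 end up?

13

717 hashes to 12; slot 12 is free => place at 12.
996 hashes to 3; slot 3 is free => place at 3.
173 hashes to 12; 12 taken => place at 13.
581 hashes to 12; 12,13 taken => place at 16.
809 hashes to 3; 3 taken => place at 4.
20 hashes to 12; 12,13,16,4 taken => place at 11.
955 hashes to 12; 12,13,16,4,11,3 taken => place at 14.
479 hashes to 12; 12,13,16,4,11,3,14 taken => place at 10.
Table: [—, —, —, 996, 809, —, —, —, —, —, 479, 20, 717, 173, 955, —, 581]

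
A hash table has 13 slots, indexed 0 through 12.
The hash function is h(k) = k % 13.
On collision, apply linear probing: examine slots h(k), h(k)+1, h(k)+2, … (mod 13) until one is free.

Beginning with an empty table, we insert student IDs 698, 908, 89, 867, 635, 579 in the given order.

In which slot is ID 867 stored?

10

698: h=9 -> slot 9
908: h=11 -> slot 11
89: h=11, probe 11,12 -> slot 12
867: h=9, probe 9,10 -> slot 10
635: h=11, probe 11,12,0 -> slot 0
579: h=7 -> slot 7
Table: [635, ∅, ∅, ∅, ∅, ∅, ∅, 579, ∅, 698, 867, 908, 89]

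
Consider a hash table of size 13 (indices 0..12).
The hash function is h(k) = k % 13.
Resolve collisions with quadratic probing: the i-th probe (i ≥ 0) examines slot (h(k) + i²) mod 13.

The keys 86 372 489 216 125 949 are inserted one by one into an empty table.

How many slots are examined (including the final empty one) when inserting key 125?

5

86 hashes to 8; slot 8 is free → place at 8.
372 hashes to 8; 8 taken → place at 9.
489 hashes to 8; 8,9 taken → place at 12.
216 hashes to 8; 8,9,12 taken → place at 4.
125 hashes to 8; 8,9,12,4 taken → place at 11.
949 hashes to 0; slot 0 is free → place at 0.
Table: [949, ∅, ∅, ∅, 216, ∅, ∅, ∅, 86, 372, ∅, 125, 489]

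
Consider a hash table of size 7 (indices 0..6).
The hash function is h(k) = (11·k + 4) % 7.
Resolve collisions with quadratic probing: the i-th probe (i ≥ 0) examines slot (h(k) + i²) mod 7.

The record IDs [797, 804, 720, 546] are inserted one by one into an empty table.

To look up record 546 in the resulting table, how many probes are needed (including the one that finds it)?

2

797 hashes to 0; slot 0 is free -> place at 0.
804 hashes to 0; 0 taken -> place at 1.
720 hashes to 0; 0,1 taken -> place at 4.
546 hashes to 4; 4 taken -> place at 5.
Table: [797, 804, _, _, 720, 546, _]
Lookup 546: h=4, probe 4,5 → found at 5.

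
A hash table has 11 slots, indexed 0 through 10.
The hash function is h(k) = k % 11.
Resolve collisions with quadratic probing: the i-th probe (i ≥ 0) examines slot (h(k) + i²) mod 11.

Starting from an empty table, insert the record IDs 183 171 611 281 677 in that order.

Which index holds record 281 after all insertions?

4

Insert 183: h=7, slot 7 empty → index 7.
Insert 171: h=6, slot 6 empty → index 6.
Insert 611: h=6, slots 6,7 occupied → index 10.
Insert 281: h=6, slots 6,7,10 occupied → index 4.
Insert 677: h=6, slots 6,7,10,4 occupied → index 0.
Table: [677, _, _, _, 281, _, 171, 183, _, _, 611]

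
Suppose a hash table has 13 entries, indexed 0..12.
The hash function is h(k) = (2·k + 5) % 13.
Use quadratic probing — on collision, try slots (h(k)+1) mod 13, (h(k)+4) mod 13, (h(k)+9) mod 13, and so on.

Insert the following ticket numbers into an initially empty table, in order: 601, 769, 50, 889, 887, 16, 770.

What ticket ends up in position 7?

16

601 hashes to 11; slot 11 is free => place at 11.
769 hashes to 9; slot 9 is free => place at 9.
50 hashes to 1; slot 1 is free => place at 1.
889 hashes to 2; slot 2 is free => place at 2.
887 hashes to 11; 11 taken => place at 12.
16 hashes to 11; 11,12,2 taken => place at 7.
770 hashes to 11; 11,12,2,7,1 taken => place at 10.
Table: [—, 50, 889, —, —, —, —, 16, —, 769, 770, 601, 887]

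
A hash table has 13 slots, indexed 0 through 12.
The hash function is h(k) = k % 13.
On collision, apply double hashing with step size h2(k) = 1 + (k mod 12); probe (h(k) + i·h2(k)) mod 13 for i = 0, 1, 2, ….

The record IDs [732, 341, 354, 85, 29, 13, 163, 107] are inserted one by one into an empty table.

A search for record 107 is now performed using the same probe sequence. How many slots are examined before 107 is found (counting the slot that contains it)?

Insert 732: h=4, slot 4 empty → index 4.
Insert 341: h=3, slot 3 empty → index 3.
Insert 354: h=3, h2=7, slot 3 occupied → index 10.
Insert 85: h=7, slot 7 empty → index 7.
Insert 29: h=3, h2=6, slot 3 occupied → index 9.
Insert 13: h=0, slot 0 empty → index 0.
Insert 163: h=7, h2=8, slot 7 occupied → index 2.
Insert 107: h=3, h2=12, slots 3,2 occupied → index 1.
Table: [13, 107, 163, 341, 732, ., ., 85, ., 29, 354, ., .]
Lookup 107: h=3, h2=12, probe 3,2,1 → found at 1.

3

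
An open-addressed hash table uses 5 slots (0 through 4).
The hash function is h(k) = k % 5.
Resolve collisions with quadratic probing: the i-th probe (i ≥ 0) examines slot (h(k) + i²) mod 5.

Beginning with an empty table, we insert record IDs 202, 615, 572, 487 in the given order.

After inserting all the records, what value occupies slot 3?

572

202: h=2 -> slot 2
615: h=0 -> slot 0
572: h=2, probe 2,3 -> slot 3
487: h=2, probe 2,3,1 -> slot 1
Table: [615, 487, 202, 572, -]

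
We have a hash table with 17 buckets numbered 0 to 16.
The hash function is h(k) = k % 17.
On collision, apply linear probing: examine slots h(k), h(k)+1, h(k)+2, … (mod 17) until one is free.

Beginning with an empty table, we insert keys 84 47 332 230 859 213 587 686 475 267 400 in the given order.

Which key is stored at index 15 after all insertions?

267

84: h=16 => slot 16
47: h=13 => slot 13
332: h=9 => slot 9
230: h=9, probe 9,10 => slot 10
859: h=9, probe 9,10,11 => slot 11
213: h=9, probe 9,10,11,12 => slot 12
587: h=9, probe 9,10,11,12,13,14 => slot 14
686: h=6 => slot 6
475: h=16, probe 16,0 => slot 0
267: h=12, probe 12,13,14,15 => slot 15
400: h=9, probe 9,10,11,12,13,14,15,16,0,1 => slot 1
Table: [475, 400, ., ., ., ., 686, ., ., 332, 230, 859, 213, 47, 587, 267, 84]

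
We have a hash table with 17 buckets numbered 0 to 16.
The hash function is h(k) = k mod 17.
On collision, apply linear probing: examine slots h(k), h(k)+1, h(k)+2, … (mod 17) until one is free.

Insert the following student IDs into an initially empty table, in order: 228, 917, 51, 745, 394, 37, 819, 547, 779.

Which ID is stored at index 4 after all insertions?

37

228 hashes to 7; slot 7 is free => place at 7.
917 hashes to 16; slot 16 is free => place at 16.
51 hashes to 0; slot 0 is free => place at 0.
745 hashes to 14; slot 14 is free => place at 14.
394 hashes to 3; slot 3 is free => place at 3.
37 hashes to 3; 3 taken => place at 4.
819 hashes to 3; 3,4 taken => place at 5.
547 hashes to 3; 3,4,5 taken => place at 6.
779 hashes to 14; 14 taken => place at 15.
Table: [51, _, _, 394, 37, 819, 547, 228, _, _, _, _, _, _, 745, 779, 917]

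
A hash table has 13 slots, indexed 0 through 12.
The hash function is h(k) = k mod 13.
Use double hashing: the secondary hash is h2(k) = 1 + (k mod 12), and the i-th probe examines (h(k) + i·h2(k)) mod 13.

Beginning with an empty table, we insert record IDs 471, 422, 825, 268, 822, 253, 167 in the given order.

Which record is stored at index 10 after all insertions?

Insert 471: h=3, slot 3 empty -> index 3.
Insert 422: h=6, slot 6 empty -> index 6.
Insert 825: h=6, h2=10, slots 6,3 occupied -> index 0.
Insert 268: h=8, slot 8 empty -> index 8.
Insert 822: h=3, h2=7, slot 3 occupied -> index 10.
Insert 253: h=6, h2=2, slots 6,8,10 occupied -> index 12.
Insert 167: h=11, slot 11 empty -> index 11.
Table: [825, ∅, ∅, 471, ∅, ∅, 422, ∅, 268, ∅, 822, 167, 253]

822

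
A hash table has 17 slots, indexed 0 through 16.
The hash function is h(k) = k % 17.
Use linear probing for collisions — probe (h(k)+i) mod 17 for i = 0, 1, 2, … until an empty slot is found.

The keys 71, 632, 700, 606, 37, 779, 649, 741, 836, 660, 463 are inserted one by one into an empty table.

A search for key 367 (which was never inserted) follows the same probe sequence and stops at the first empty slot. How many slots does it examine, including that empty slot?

3

71: h=3 => slot 3
632: h=3, probe 3,4 => slot 4
700: h=3, probe 3,4,5 => slot 5
606: h=11 => slot 11
37: h=3, probe 3,4,5,6 => slot 6
779: h=14 => slot 14
649: h=3, probe 3,4,5,6,7 => slot 7
741: h=10 => slot 10
836: h=3, probe 3,4,5,6,7,8 => slot 8
660: h=14, probe 14,15 => slot 15
463: h=4, probe 4,5,6,7,8,9 => slot 9
Table: [—, —, —, 71, 632, 700, 37, 649, 836, 463, 741, 606, —, —, 779, 660, —]
Lookup 367: h=10, probe 10,11,12 → slot 12 empty, not found.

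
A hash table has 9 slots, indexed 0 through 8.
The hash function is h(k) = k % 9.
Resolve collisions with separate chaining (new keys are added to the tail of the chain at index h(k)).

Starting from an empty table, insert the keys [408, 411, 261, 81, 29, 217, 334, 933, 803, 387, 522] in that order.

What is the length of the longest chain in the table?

4

408 → bucket 3
411 → bucket 6
261 → bucket 0
81 → bucket 0 (collision)
29 → bucket 2
217 → bucket 1
334 → bucket 1 (collision)
933 → bucket 6 (collision)
803 → bucket 2 (collision)
387 → bucket 0 (collision)
522 → bucket 0 (collision)
Final buckets:
0: 261 -> 81 -> 387 -> 522
1: 217 -> 334
2: 29 -> 803
3: 408
4: ∅
5: ∅
6: 411 -> 933
7: ∅
8: ∅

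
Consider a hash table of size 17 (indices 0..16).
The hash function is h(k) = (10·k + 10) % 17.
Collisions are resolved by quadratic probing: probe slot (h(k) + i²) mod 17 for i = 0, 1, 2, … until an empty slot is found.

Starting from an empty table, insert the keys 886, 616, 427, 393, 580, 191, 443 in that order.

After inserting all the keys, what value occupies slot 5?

580

886: h=13 -> slot 13
616: h=16 -> slot 16
427: h=13, probe 13,14 -> slot 14
393: h=13, probe 13,14,0 -> slot 0
580: h=13, probe 13,14,0,5 -> slot 5
191: h=16, probe 16,0,3 -> slot 3
443: h=3, probe 3,4 -> slot 4
Table: [393, ., ., 191, 443, 580, ., ., ., ., ., ., ., 886, 427, ., 616]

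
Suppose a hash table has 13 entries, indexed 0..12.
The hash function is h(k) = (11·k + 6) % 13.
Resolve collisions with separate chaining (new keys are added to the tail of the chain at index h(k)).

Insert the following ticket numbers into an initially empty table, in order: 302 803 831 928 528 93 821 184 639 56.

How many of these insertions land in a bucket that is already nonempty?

Insert 302: h=0, bucket 0 empty → new chain.
Insert 803: h=12, bucket 12 empty → new chain.
Insert 831: h=8, bucket 8 empty → new chain.
Insert 928: h=9, bucket 9 empty → new chain.
Insert 528: h=3, bucket 3 empty → new chain.
Insert 93: h=2, bucket 2 empty → new chain.
Insert 821: h=2, bucket 2 nonempty → append to chain.
Insert 184: h=2, bucket 2 nonempty → append to chain.
Insert 639: h=2, bucket 2 nonempty → append to chain.
Insert 56: h=11, bucket 11 empty → new chain.
Final buckets:
0: 302
1: —
2: 93 -> 821 -> 184 -> 639
3: 528
4: —
5: —
6: —
7: —
8: 831
9: 928
10: —
11: 56
12: 803

3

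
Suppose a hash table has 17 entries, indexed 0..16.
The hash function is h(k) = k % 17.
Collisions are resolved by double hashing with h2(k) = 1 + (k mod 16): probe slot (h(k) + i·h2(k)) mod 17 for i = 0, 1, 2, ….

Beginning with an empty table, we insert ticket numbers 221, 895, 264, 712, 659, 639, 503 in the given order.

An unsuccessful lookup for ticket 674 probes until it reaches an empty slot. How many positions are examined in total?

Insert 221: h=0, slot 0 empty → index 0.
Insert 895: h=11, slot 11 empty → index 11.
Insert 264: h=9, slot 9 empty → index 9.
Insert 712: h=15, slot 15 empty → index 15.
Insert 659: h=13, slot 13 empty → index 13.
Insert 639: h=10, slot 10 empty → index 10.
Insert 503: h=10, h2=8, slot 10 occupied → index 1.
Table: [221, 503, -, -, -, -, -, -, -, 264, 639, 895, -, 659, -, 712, -]
Lookup 674: h=11, h2=3, probe 11,14 → slot 14 empty, not found.

2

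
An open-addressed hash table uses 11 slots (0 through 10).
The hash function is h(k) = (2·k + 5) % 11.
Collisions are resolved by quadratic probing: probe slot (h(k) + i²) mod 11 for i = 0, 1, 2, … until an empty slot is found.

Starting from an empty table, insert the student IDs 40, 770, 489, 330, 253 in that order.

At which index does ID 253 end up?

40 hashes to 8; slot 8 is free => place at 8.
770 hashes to 5; slot 5 is free => place at 5.
489 hashes to 4; slot 4 is free => place at 4.
330 hashes to 5; 5 taken => place at 6.
253 hashes to 5; 5,6 taken => place at 9.
Table: [∅, ∅, ∅, ∅, 489, 770, 330, ∅, 40, 253, ∅]

9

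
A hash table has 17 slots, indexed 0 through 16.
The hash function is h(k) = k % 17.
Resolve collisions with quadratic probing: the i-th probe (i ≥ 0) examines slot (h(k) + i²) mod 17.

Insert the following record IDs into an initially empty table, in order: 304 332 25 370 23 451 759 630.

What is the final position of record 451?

10

304 hashes to 15; slot 15 is free => place at 15.
332 hashes to 9; slot 9 is free => place at 9.
25 hashes to 8; slot 8 is free => place at 8.
370 hashes to 13; slot 13 is free => place at 13.
23 hashes to 6; slot 6 is free => place at 6.
451 hashes to 9; 9 taken => place at 10.
759 hashes to 11; slot 11 is free => place at 11.
630 hashes to 1; slot 1 is free => place at 1.
Table: [_, 630, _, _, _, _, 23, _, 25, 332, 451, 759, _, 370, _, 304, _]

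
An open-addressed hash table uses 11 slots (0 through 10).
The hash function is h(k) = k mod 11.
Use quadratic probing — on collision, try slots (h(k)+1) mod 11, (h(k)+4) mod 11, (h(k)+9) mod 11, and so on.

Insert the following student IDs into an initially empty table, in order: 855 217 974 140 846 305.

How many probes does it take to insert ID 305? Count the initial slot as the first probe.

5

855 hashes to 8; slot 8 is free => place at 8.
217 hashes to 8; 8 taken => place at 9.
974 hashes to 6; slot 6 is free => place at 6.
140 hashes to 8; 8,9 taken => place at 1.
846 hashes to 10; slot 10 is free => place at 10.
305 hashes to 8; 8,9,1,6 taken => place at 2.
Table: [∅, 140, 305, ∅, ∅, ∅, 974, ∅, 855, 217, 846]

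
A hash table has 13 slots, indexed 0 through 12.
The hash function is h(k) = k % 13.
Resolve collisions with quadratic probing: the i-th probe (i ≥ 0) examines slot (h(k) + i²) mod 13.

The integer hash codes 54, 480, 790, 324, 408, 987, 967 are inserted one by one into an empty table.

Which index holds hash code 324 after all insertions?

0

Insert 54: h=2, slot 2 empty → index 2.
Insert 480: h=12, slot 12 empty → index 12.
Insert 790: h=10, slot 10 empty → index 10.
Insert 324: h=12, slot 12 occupied → index 0.
Insert 408: h=5, slot 5 empty → index 5.
Insert 987: h=12, slots 12,0 occupied → index 3.
Insert 967: h=5, slot 5 occupied → index 6.
Table: [324, -, 54, 987, -, 408, 967, -, -, -, 790, -, 480]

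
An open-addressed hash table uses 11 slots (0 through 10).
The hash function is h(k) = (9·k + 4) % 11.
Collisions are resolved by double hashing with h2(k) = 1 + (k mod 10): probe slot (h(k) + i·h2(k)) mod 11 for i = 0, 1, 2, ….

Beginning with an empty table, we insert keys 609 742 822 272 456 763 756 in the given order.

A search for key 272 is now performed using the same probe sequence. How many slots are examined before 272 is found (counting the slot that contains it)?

2

Insert 609: h=7, slot 7 empty -> index 7.
Insert 742: h=5, slot 5 empty -> index 5.
Insert 822: h=10, slot 10 empty -> index 10.
Insert 272: h=10, h2=3, slot 10 occupied -> index 2.
Insert 456: h=5, h2=7, slot 5 occupied -> index 1.
Insert 763: h=7, h2=4, slot 7 occupied -> index 0.
Insert 756: h=10, h2=7, slot 10 occupied -> index 6.
Table: [763, 456, 272, _, _, 742, 756, 609, _, _, 822]
Lookup 272: h=10, h2=3, probe 10,2 → found at 2.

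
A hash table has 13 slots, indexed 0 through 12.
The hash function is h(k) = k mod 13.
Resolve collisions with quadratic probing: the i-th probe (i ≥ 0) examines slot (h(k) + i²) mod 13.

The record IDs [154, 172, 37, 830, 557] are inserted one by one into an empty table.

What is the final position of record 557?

7

154 hashes to 11; slot 11 is free => place at 11.
172 hashes to 3; slot 3 is free => place at 3.
37 hashes to 11; 11 taken => place at 12.
830 hashes to 11; 11,12 taken => place at 2.
557 hashes to 11; 11,12,2 taken => place at 7.
Table: [—, —, 830, 172, —, —, —, 557, —, —, —, 154, 37]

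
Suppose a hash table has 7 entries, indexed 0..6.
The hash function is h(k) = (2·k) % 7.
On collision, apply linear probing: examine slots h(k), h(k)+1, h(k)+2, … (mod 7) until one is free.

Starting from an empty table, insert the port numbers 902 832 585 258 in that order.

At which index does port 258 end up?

0

902: h=5 => slot 5
832: h=5, probe 5,6 => slot 6
585: h=1 => slot 1
258: h=5, probe 5,6,0 => slot 0
Table: [258, 585, ∅, ∅, ∅, 902, 832]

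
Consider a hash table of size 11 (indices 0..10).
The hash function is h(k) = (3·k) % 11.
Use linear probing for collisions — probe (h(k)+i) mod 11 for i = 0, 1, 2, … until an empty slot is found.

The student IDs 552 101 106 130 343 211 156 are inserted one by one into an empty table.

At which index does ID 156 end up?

0

552: h=6 → slot 6
101: h=6, probe 6,7 → slot 7
106: h=10 → slot 10
130: h=5 → slot 5
343: h=6, probe 6,7,8 → slot 8
211: h=6, probe 6,7,8,9 → slot 9
156: h=6, probe 6,7,8,9,10,0 → slot 0
Table: [156, -, -, -, -, 130, 552, 101, 343, 211, 106]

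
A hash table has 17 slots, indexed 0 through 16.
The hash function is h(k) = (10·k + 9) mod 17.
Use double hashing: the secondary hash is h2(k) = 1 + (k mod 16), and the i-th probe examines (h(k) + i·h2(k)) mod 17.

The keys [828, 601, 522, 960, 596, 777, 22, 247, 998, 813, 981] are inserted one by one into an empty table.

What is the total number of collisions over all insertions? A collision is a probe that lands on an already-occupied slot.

828 hashes to 10; slot 10 is free -> place at 10.
601 hashes to 1; slot 1 is free -> place at 1.
522 hashes to 10, h2=11; 10 taken -> place at 4.
960 hashes to 4, h2=1; 4 taken -> place at 5.
596 hashes to 2; slot 2 is free -> place at 2.
777 hashes to 10, h2=10; 10 taken -> place at 3.
22 hashes to 8; slot 8 is free -> place at 8.
247 hashes to 14; slot 14 is free -> place at 14.
998 hashes to 10, h2=7; 10 taken -> place at 0.
813 hashes to 13; slot 13 is free -> place at 13.
981 hashes to 10, h2=6; 10 taken -> place at 16.
Table: [998, 601, 596, 777, 522, 960, -, -, 22, -, 828, -, -, 813, 247, -, 981]

5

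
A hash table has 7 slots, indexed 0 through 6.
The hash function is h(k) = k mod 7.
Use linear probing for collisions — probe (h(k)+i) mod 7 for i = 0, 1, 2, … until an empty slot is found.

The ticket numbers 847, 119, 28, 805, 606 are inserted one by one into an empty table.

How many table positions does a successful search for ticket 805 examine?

847 hashes to 0; slot 0 is free → place at 0.
119 hashes to 0; 0 taken → place at 1.
28 hashes to 0; 0,1 taken → place at 2.
805 hashes to 0; 0,1,2 taken → place at 3.
606 hashes to 4; slot 4 is free → place at 4.
Table: [847, 119, 28, 805, 606, _, _]
Lookup 805: h=0, probe 0,1,2,3 → found at 3.

4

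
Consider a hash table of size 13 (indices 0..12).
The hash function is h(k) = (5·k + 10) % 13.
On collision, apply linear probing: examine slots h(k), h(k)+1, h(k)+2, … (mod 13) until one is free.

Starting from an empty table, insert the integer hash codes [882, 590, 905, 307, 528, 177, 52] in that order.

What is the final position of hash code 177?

Insert 882: h=0, slot 0 empty => index 0.
Insert 590: h=9, slot 9 empty => index 9.
Insert 905: h=11, slot 11 empty => index 11.
Insert 307: h=11, slot 11 occupied => index 12.
Insert 528: h=11, slots 11,12,0 occupied => index 1.
Insert 177: h=11, slots 11,12,0,1 occupied => index 2.
Insert 52: h=10, slot 10 empty => index 10.
Table: [882, 528, 177, _, _, _, _, _, _, 590, 52, 905, 307]

2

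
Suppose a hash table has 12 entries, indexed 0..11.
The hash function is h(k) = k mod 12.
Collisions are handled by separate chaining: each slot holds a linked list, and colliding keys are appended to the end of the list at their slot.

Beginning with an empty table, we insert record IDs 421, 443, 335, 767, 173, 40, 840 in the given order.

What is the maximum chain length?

3

Insert 421: h=1, bucket 1 empty → new chain.
Insert 443: h=11, bucket 11 empty → new chain.
Insert 335: h=11, bucket 11 nonempty → append to chain.
Insert 767: h=11, bucket 11 nonempty → append to chain.
Insert 173: h=5, bucket 5 empty → new chain.
Insert 40: h=4, bucket 4 empty → new chain.
Insert 840: h=0, bucket 0 empty → new chain.
Final buckets:
0: 840
1: 421
2: .
3: .
4: 40
5: 173
6: .
7: .
8: .
9: .
10: .
11: 443 -> 335 -> 767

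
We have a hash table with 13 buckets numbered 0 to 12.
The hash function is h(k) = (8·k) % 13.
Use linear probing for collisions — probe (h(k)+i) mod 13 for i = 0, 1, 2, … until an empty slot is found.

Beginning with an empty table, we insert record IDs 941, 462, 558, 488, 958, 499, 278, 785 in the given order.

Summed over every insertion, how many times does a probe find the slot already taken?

12

Insert 941: h=1, slot 1 empty => index 1.
Insert 462: h=4, slot 4 empty => index 4.
Insert 558: h=5, slot 5 empty => index 5.
Insert 488: h=4, slots 4,5 occupied => index 6.
Insert 958: h=7, slot 7 empty => index 7.
Insert 499: h=1, slot 1 occupied => index 2.
Insert 278: h=1, slots 1,2 occupied => index 3.
Insert 785: h=1, slots 1,2,3,4,5,6,7 occupied => index 8.
Table: [—, 941, 499, 278, 462, 558, 488, 958, 785, —, —, —, —]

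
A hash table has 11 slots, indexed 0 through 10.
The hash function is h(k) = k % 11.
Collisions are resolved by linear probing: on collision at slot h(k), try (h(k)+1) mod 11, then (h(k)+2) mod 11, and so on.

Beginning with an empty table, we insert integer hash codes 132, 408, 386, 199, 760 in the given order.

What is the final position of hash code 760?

4

132: h=0 → slot 0
408: h=1 → slot 1
386: h=1, probe 1,2 → slot 2
199: h=1, probe 1,2,3 → slot 3
760: h=1, probe 1,2,3,4 → slot 4
Table: [132, 408, 386, 199, 760, ∅, ∅, ∅, ∅, ∅, ∅]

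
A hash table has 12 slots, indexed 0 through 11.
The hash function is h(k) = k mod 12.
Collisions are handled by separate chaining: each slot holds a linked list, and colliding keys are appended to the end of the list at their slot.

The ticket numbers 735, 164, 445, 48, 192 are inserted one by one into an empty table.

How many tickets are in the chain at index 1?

735 → bucket 3
164 → bucket 8
445 → bucket 1
48 → bucket 0
192 → bucket 0 (collision)
Final buckets:
0: 48 -> 192
1: 445
2: —
3: 735
4: —
5: —
6: —
7: —
8: 164
9: —
10: —
11: —

1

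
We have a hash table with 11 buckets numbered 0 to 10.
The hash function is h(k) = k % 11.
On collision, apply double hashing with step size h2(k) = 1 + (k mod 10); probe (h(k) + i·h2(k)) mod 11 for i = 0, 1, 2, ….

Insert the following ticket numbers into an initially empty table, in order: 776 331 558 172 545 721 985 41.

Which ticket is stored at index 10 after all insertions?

721

Insert 776: h=6, slot 6 empty → index 6.
Insert 331: h=1, slot 1 empty → index 1.
Insert 558: h=8, slot 8 empty → index 8.
Insert 172: h=7, slot 7 empty → index 7.
Insert 545: h=6, h2=6, slots 6,1,7 occupied → index 2.
Insert 721: h=6, h2=2, slots 6,8 occupied → index 10.
Insert 985: h=6, h2=6, slots 6,1,7,2,8 occupied → index 3.
Insert 41: h=8, h2=2, slots 8,10,1,3 occupied → index 5.
Table: [., 331, 545, 985, ., 41, 776, 172, 558, ., 721]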